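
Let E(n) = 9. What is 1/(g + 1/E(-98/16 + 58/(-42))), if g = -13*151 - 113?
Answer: -9/18683 ≈ -0.00048172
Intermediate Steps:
g = -2076 (g = -1963 - 113 = -2076)
1/(g + 1/E(-98/16 + 58/(-42))) = 1/(-2076 + 1/9) = 1/(-2076 + ⅑) = 1/(-18683/9) = -9/18683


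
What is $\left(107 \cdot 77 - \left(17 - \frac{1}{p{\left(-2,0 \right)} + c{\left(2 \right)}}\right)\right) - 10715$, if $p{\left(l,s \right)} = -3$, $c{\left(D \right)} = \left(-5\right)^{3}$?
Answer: $- \frac{319105}{128} \approx -2493.0$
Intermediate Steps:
$c{\left(D \right)} = -125$
$\left(107 \cdot 77 - \left(17 - \frac{1}{p{\left(-2,0 \right)} + c{\left(2 \right)}}\right)\right) - 10715 = \left(107 \cdot 77 - \left(17 - \frac{1}{-3 - 125}\right)\right) - 10715 = \left(8239 - \left(17 + \frac{1}{128}\right)\right) - 10715 = \left(8239 - \frac{2177}{128}\right) - 10715 = \frac{1052415}{128} - 10715 = - \frac{319105}{128}$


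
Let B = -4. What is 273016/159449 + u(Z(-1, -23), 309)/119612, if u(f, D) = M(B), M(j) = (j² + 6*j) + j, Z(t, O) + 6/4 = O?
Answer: 8163519101/4768003447 ≈ 1.7121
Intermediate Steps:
Z(t, O) = -3/2 + O
M(j) = j² + 7*j
u(f, D) = -12 (u(f, D) = -4*(7 - 4) = -4*3 = -12)
273016/159449 + u(Z(-1, -23), 309)/119612 = 273016/159449 - 12/119612 = 273016*(1/159449) - 12*1/119612 = 273016/159449 - 3/29903 = 8163519101/4768003447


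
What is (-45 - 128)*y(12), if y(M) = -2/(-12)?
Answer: -173/6 ≈ -28.833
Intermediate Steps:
y(M) = ⅙ (y(M) = -2*(-1/12) = ⅙)
(-45 - 128)*y(12) = (-45 - 128)*(⅙) = -173*⅙ = -173/6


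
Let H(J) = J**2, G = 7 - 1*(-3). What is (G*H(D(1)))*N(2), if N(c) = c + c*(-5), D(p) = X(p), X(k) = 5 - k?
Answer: -1280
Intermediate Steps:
D(p) = 5 - p
G = 10 (G = 7 + 3 = 10)
N(c) = -4*c (N(c) = c - 5*c = -4*c)
(G*H(D(1)))*N(2) = (10*(5 - 1*1)**2)*(-4*2) = (10*(5 - 1)**2)*(-8) = (10*4**2)*(-8) = (10*16)*(-8) = 160*(-8) = -1280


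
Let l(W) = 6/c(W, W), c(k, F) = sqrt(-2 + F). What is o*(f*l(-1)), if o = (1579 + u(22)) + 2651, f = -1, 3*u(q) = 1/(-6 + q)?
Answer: 203041*I*sqrt(3)/24 ≈ 14653.0*I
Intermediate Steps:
u(q) = 1/(3*(-6 + q))
l(W) = 6/sqrt(-2 + W) (l(W) = 6/(sqrt(-2 + W)) = 6/sqrt(-2 + W))
o = 203041/48 (o = (1579 + 1/(3*(-6 + 22))) + 2651 = (1579 + (1/3)/16) + 2651 = (1579 + (1/3)*(1/16)) + 2651 = (1579 + 1/48) + 2651 = 75793/48 + 2651 = 203041/48 ≈ 4230.0)
o*(f*l(-1)) = 203041*(-6/sqrt(-2 - 1))/48 = 203041*(-6/sqrt(-3))/48 = 203041*(-6*(-I*sqrt(3)/3))/48 = 203041*(-(-2)*I*sqrt(3))/48 = 203041*(2*I*sqrt(3))/48 = 203041*I*sqrt(3)/24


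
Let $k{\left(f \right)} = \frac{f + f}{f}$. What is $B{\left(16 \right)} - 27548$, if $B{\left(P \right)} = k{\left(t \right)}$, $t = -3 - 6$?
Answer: $-27546$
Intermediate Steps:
$t = -9$ ($t = -3 - 6 = -9$)
$k{\left(f \right)} = 2$ ($k{\left(f \right)} = \frac{2 f}{f} = 2$)
$B{\left(P \right)} = 2$
$B{\left(16 \right)} - 27548 = 2 - 27548 = -27546$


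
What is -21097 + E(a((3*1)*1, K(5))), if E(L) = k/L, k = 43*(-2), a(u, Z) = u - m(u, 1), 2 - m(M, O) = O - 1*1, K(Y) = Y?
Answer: -21183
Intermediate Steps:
m(M, O) = 3 - O (m(M, O) = 2 - (O - 1*1) = 2 - (O - 1) = 2 - (-1 + O) = 2 + (1 - O) = 3 - O)
a(u, Z) = -2 + u (a(u, Z) = u - (3 - 1*1) = u - (3 - 1) = u - 1*2 = u - 2 = -2 + u)
k = -86
E(L) = -86/L
-21097 + E(a((3*1)*1, K(5))) = -21097 - 86/(-2 + (3*1)*1) = -21097 - 86/(-2 + 3*1) = -21097 - 86/(-2 + 3) = -21097 - 86/1 = -21097 - 86*1 = -21097 - 86 = -21183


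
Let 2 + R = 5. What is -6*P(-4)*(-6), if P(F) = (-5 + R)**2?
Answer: 144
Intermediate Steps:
R = 3 (R = -2 + 5 = 3)
P(F) = 4 (P(F) = (-5 + 3)**2 = (-2)**2 = 4)
-6*P(-4)*(-6) = -6*4*(-6) = -24*(-6) = 144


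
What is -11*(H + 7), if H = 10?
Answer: -187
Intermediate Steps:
-11*(H + 7) = -11*(10 + 7) = -11*17 = -187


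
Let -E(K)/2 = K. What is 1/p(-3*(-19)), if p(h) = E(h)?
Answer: -1/114 ≈ -0.0087719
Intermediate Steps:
E(K) = -2*K
p(h) = -2*h
1/p(-3*(-19)) = 1/(-(-6)*(-19)) = 1/(-2*57) = 1/(-114) = -1/114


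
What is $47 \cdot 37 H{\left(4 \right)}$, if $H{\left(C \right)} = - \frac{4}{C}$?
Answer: $-1739$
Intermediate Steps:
$47 \cdot 37 H{\left(4 \right)} = 47 \cdot 37 \left(- \frac{4}{4}\right) = 1739 \left(\left(-4\right) \frac{1}{4}\right) = 1739 \left(-1\right) = -1739$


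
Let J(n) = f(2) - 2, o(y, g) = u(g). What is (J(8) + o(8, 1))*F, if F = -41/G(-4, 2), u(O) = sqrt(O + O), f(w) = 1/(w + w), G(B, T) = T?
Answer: 287/8 - 41*sqrt(2)/2 ≈ 6.8836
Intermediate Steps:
f(w) = 1/(2*w)
u(O) = sqrt(2)*sqrt(O) (u(O) = sqrt(2*O) = sqrt(2)*sqrt(O))
o(y, g) = sqrt(2)*sqrt(g)
J(n) = -7/4 (J(n) = (1/2)/2 - 2 = (1/2)*(1/2) - 2 = 1/4 - 2 = -7/4)
F = -41/2 ≈ -20.500
(J(8) + o(8, 1))*F = (-7/4 + sqrt(2)*sqrt(1))*(-41/2) = (-7/4 + sqrt(2)*1)*(-41/2) = (-7/4 + sqrt(2))*(-41/2) = 287/8 - 41*sqrt(2)/2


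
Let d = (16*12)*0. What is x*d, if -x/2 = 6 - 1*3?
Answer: 0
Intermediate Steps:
x = -6 (x = -2*(6 - 1*3) = -2*(6 - 3) = -2*3 = -6)
d = 0 (d = 192*0 = 0)
x*d = -6*0 = 0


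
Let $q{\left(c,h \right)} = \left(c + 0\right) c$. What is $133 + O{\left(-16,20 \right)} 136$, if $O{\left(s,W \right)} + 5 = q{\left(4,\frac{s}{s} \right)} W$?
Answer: $42973$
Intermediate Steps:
$q{\left(c,h \right)} = c^{2}$ ($q{\left(c,h \right)} = c c = c^{2}$)
$O{\left(s,W \right)} = -5 + 16 W$ ($O{\left(s,W \right)} = -5 + 4^{2} W = -5 + 16 W$)
$133 + O{\left(-16,20 \right)} 136 = 133 + \left(-5 + 16 \cdot 20\right) 136 = 133 + \left(-5 + 320\right) 136 = 133 + 315 \cdot 136 = 133 + 42840 = 42973$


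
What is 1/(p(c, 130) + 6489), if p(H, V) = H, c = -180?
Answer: 1/6309 ≈ 0.00015850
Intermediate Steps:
1/(p(c, 130) + 6489) = 1/(-180 + 6489) = 1/6309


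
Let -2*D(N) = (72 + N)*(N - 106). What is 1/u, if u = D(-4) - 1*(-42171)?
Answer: 1/45911 ≈ 2.1781e-5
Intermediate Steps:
D(N) = -(-106 + N)*(72 + N)/2 (D(N) = -(72 + N)*(N - 106)/2 = -(72 + N)*(-106 + N)/2 = -(-106 + N)*(72 + N)/2)
u = 45911 (u = (3816 + 17*(-4) - 1/2*(-4)**2) - 1*(-42171) = (3816 - 68 - 1/2*16) + 42171 = (3816 - 68 - 8) + 42171 = 3740 + 42171 = 45911)
1/u = 1/45911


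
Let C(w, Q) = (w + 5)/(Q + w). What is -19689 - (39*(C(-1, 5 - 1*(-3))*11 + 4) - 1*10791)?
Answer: -65094/7 ≈ -9299.1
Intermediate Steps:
C(w, Q) = (5 + w)/(Q + w)
-19689 - (39*(C(-1, 5 - 1*(-3))*11 + 4) - 1*10791) = -19689 - (39*(((5 - 1)/((5 - 1*(-3)) - 1))*11 + 4) - 1*10791) = -19689 - (39*((4/((5 + 3) - 1))*11 + 4) - 10791) = -19689 - (39*((4/(8 - 1))*11 + 4) - 10791) = -19689 - (39*((4/7)*11 + 4) - 10791) = -19689 - (39*(44/7 + 4) - 10791) = -19689 - (39*(72/7) - 10791) = -19689 - (2808/7 - 10791) = -19689 - 1*(-72729/7) = -19689 + 72729/7 = -65094/7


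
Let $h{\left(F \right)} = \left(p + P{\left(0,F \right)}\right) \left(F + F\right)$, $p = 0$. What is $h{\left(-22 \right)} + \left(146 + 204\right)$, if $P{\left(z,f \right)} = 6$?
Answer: $86$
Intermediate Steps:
$h{\left(F \right)} = 12 F$ ($h{\left(F \right)} = \left(0 + 6\right) \left(F + F\right) = 6 \cdot 2 F = 12 F$)
$h{\left(-22 \right)} + \left(146 + 204\right) = 12 \left(-22\right) + \left(146 + 204\right) = -264 + 350 = 86$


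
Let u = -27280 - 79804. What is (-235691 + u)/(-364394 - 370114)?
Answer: 342775/734508 ≈ 0.46667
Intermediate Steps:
u = -107084
(-235691 + u)/(-364394 - 370114) = (-235691 - 107084)/(-364394 - 370114) = -342775/(-734508) = -342775*(-1/734508) = 342775/734508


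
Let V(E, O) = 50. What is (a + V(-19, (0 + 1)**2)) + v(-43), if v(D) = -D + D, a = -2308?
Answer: -2258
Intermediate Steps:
v(D) = 0
(a + V(-19, (0 + 1)**2)) + v(-43) = (-2308 + 50) + 0 = -2258 + 0 = -2258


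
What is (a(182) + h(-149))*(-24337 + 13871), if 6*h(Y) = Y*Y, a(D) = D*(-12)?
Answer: -47604601/3 ≈ -1.5868e+7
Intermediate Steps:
a(D) = -12*D
h(Y) = Y²/6 (h(Y) = (Y*Y)/6 = Y²/6)
(a(182) + h(-149))*(-24337 + 13871) = (-12*182 + (⅙)*(-149)²)*(-24337 + 13871) = (-2184 + (⅙)*22201)*(-10466) = (-2184 + 22201/6)*(-10466) = (9097/6)*(-10466) = -47604601/3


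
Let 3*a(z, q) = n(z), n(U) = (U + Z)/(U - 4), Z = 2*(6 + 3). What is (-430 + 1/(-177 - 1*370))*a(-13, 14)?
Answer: 1176055/27897 ≈ 42.157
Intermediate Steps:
Z = 18 (Z = 2*9 = 18)
n(U) = (18 + U)/(-4 + U) (n(U) = (U + 18)/(U - 4) = (18 + U)/(-4 + U))
a(z, q) = (18 + z)/(3*(-4 + z)) (a(z, q) = ((18 + z)/(-4 + z))/3 = (18 + z)/(3*(-4 + z)))
(-430 + 1/(-177 - 1*370))*a(-13, 14) = (-430 + 1/(-177 - 1*370))*((18 - 13)/(3*(-4 - 13))) = (-430 + 1/(-177 - 370))*((⅓)*5/(-17)) = (-430 + 1/(-547))*((⅓)*(-1/17)*5) = (-430 - 1/547)*(-5/51) = -235211/547*(-5/51) = 1176055/27897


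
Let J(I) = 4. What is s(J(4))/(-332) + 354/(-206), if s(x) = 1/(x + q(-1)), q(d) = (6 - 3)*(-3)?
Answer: -293717/170980 ≈ -1.7178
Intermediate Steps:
q(d) = -9 (q(d) = 3*(-3) = -9)
s(x) = 1/(-9 + x) (s(x) = 1/(x - 9) = 1/(-9 + x))
s(J(4))/(-332) + 354/(-206) = 1/((-9 + 4)*(-332)) + 354/(-206) = -1/332/(-5) + 354*(-1/206) = -⅕*(-1/332) - 177/103 = 1/1660 - 177/103 = -293717/170980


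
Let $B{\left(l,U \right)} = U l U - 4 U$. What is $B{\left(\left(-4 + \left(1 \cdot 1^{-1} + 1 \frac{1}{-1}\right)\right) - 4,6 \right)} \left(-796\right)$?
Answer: $248352$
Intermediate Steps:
$B{\left(l,U \right)} = - 4 U + l U^{2}$ ($B{\left(l,U \right)} = l U^{2} - 4 U = - 4 U + l U^{2}$)
$B{\left(\left(-4 + \left(1 \cdot 1^{-1} + 1 \frac{1}{-1}\right)\right) - 4,6 \right)} \left(-796\right) = 6 \left(-4 + 6 \left(\left(-4 + \left(1 \cdot 1^{-1} + 1 \frac{1}{-1}\right)\right) - 4\right)\right) \left(-796\right) = 6 \left(-4 + 6 \left(\left(-4 + \left(1 \cdot 1 + 1 \left(-1\right)\right)\right) - 4\right)\right) \left(-796\right) = 6 \left(-4 + 6 \left(\left(-4 + \left(1 - 1\right)\right) - 4\right)\right) \left(-796\right) = 6 \left(-4 + 6 \left(\left(-4 + 0\right) - 4\right)\right) \left(-796\right) = 6 \left(-4 + 6 \left(-4 - 4\right)\right) \left(-796\right) = 6 \left(-4 + 6 \left(-8\right)\right) \left(-796\right) = 6 \left(-4 - 48\right) \left(-796\right) = 6 \left(-52\right) \left(-796\right) = \left(-312\right) \left(-796\right) = 248352$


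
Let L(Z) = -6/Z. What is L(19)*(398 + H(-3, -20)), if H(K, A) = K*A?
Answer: -2748/19 ≈ -144.63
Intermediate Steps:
H(K, A) = A*K
L(19)*(398 + H(-3, -20)) = (-6/19)*(398 - 20*(-3)) = (-6*1/19)*(398 + 60) = -6/19*458 = -2748/19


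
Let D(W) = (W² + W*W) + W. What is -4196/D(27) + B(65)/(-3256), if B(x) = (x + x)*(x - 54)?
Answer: -717533/219780 ≈ -3.2648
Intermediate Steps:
D(W) = W + 2*W² (D(W) = (W² + W²) + W = 2*W² + W = W + 2*W²)
B(x) = 2*x*(-54 + x) (B(x) = (2*x)*(-54 + x) = 2*x*(-54 + x))
-4196/D(27) + B(65)/(-3256) = -4196*1/(27*(1 + 2*27)) + (2*65*(-54 + 65))/(-3256) = -4196*1/(27*(1 + 54)) + (2*65*11)*(-1/3256) = -4196/(27*55) + 1430*(-1/3256) = -4196/1485 - 65/148 = -717533/219780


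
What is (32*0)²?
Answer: 0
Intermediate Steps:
(32*0)² = 0² = 0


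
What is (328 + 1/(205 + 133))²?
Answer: 12291048225/114244 ≈ 1.0759e+5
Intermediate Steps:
(328 + 1/(205 + 133))² = (328 + 1/338)² = (110865/338)² = 12291048225/114244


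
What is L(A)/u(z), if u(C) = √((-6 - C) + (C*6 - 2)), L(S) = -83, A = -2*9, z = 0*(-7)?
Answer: 83*I*√2/4 ≈ 29.345*I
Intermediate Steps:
z = 0
A = -18
u(C) = √(-8 + 5*C) (u(C) = √((-6 - C) + (6*C - 2)) = √((-6 - C) + (-2 + 6*C)) = √(-8 + 5*C))
L(A)/u(z) = -83/√(-8 + 5*0) = -83/√(-8 + 0) = -83*(-I*√2/4) = -(-83)*I*√2/4 = 83*I*√2/4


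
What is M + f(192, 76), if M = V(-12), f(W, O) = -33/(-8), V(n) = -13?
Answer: -71/8 ≈ -8.8750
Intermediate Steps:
f(W, O) = 33/8 (f(W, O) = -33*(-1/8) = 33/8)
M = -13
M + f(192, 76) = -13 + 33/8 = -71/8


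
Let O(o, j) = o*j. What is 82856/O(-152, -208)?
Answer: 10357/3952 ≈ 2.6207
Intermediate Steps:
O(o, j) = j*o
82856/O(-152, -208) = 82856/((-208*(-152))) = 82856/31616 = 82856*(1/31616) = 10357/3952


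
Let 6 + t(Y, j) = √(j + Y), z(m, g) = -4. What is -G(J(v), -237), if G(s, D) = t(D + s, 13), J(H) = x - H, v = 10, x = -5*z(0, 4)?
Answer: 6 - I*√214 ≈ 6.0 - 14.629*I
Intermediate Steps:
t(Y, j) = -6 + √(Y + j) (t(Y, j) = -6 + √(j + Y) = -6 + √(Y + j))
x = 20 (x = -5*(-4) = 20)
J(H) = 20 - H
G(s, D) = -6 + √(13 + D + s) (G(s, D) = -6 + √((D + s) + 13) = -6 + √(13 + D + s))
-G(J(v), -237) = -(-6 + √(13 - 237 + (20 - 1*10))) = -(-6 + √(13 - 237 + (20 - 10))) = -(-6 + √(13 - 237 + 10)) = -(-6 + √(-214)) = -(-6 + I*√214) = 6 - I*√214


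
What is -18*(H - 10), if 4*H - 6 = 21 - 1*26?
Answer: 351/2 ≈ 175.50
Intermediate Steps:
H = ¼ (H = 3/2 + (21 - 1*26)/4 = 3/2 + (21 - 26)/4 = 3/2 + (¼)*(-5) = 3/2 - 5/4 = ¼ ≈ 0.25000)
-18*(H - 10) = -18*(¼ - 10) = -18*(-39/4) = 351/2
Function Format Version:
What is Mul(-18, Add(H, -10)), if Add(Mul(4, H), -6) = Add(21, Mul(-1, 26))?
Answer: Rational(351, 2) ≈ 175.50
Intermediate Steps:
H = Rational(1, 4) (H = Add(Rational(3, 2), Mul(Rational(1, 4), Add(21, Mul(-1, 26)))) = Add(Rational(3, 2), Mul(Rational(1, 4), Add(21, -26))) = Add(Rational(3, 2), Mul(Rational(1, 4), -5)) = Add(Rational(3, 2), Rational(-5, 4)) = Rational(1, 4) ≈ 0.25000)
Mul(-18, Add(H, -10)) = Mul(-18, Add(Rational(1, 4), -10)) = Mul(-18, Rational(-39, 4)) = Rational(351, 2)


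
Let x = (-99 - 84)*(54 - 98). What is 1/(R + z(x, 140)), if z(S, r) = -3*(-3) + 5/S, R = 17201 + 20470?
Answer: 8052/303399365 ≈ 2.6539e-5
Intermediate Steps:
R = 37671
x = 8052 (x = -183*(-44) = 8052)
z(S, r) = 9 + 5/S
1/(R + z(x, 140)) = 1/(37671 + (9 + 5/8052)) = 1/(37671 + 72473/8052) = 1/(303399365/8052) = 8052/303399365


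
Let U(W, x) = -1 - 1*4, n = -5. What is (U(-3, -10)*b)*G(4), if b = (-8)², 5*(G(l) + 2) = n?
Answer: 960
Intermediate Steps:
U(W, x) = -5 (U(W, x) = -1 - 4 = -5)
G(l) = -3 (G(l) = -2 + (⅕)*(-5) = -2 - 1 = -3)
b = 64
(U(-3, -10)*b)*G(4) = -5*64*(-3) = -320*(-3) = 960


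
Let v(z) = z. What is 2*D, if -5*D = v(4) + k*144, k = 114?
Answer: -6568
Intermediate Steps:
D = -3284 (D = -(4 + 114*144)/5 = -(4 + 16416)/5 = -⅕*16420 = -3284)
2*D = 2*(-3284) = -6568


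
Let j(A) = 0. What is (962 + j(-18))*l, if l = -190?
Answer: -182780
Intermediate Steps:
(962 + j(-18))*l = (962 + 0)*(-190) = 962*(-190) = -182780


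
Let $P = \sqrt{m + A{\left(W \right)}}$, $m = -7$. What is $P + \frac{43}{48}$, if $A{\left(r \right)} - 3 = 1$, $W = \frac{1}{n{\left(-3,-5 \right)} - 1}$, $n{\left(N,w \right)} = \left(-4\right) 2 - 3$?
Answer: $\frac{43}{48} + i \sqrt{3} \approx 0.89583 + 1.732 i$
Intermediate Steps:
$n{\left(N,w \right)} = -11$ ($n{\left(N,w \right)} = -8 - 3 = -11$)
$W = - \frac{1}{12}$ ($W = \frac{1}{-11 - 1} = \frac{1}{-12} = - \frac{1}{12} \approx -0.083333$)
$A{\left(r \right)} = 4$ ($A{\left(r \right)} = 3 + 1 = 4$)
$P = i \sqrt{3}$ ($P = \sqrt{-7 + 4} = \sqrt{-3} = i \sqrt{3} \approx 1.732 i$)
$P + \frac{43}{48} = i \sqrt{3} + \frac{43}{48} = \frac{43}{48} + i \sqrt{3}$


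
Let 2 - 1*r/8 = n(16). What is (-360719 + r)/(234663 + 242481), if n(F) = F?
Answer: -120277/159048 ≈ -0.75623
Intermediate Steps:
r = -112 (r = 16 - 8*16 = 16 - 128 = -112)
(-360719 + r)/(234663 + 242481) = (-360719 - 112)/(234663 + 242481) = -360831/477144 = -360831*1/477144 = -120277/159048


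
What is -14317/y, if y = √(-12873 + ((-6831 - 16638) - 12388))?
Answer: 14317*I*√48730/48730 ≈ 64.857*I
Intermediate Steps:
y = I*√48730 (y = √(-12873 + (-23469 - 12388)) = √(-12873 - 35857) = √(-48730) = I*√48730 ≈ 220.75*I)
-14317/y = -14317*(-I*√48730/48730) = -(-14317)*I*√48730/48730 = 14317*I*√48730/48730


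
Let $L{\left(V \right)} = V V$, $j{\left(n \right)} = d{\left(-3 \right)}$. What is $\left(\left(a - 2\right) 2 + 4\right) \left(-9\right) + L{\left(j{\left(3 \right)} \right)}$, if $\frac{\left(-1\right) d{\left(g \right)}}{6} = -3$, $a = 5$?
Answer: $234$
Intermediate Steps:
$d{\left(g \right)} = 18$ ($d{\left(g \right)} = \left(-6\right) \left(-3\right) = 18$)
$j{\left(n \right)} = 18$
$L{\left(V \right)} = V^{2}$
$\left(\left(a - 2\right) 2 + 4\right) \left(-9\right) + L{\left(j{\left(3 \right)} \right)} = \left(\left(5 - 2\right) 2 + 4\right) \left(-9\right) + 18^{2} = \left(\left(5 - 2\right) 2 + 4\right) \left(-9\right) + 324 = \left(3 \cdot 2 + 4\right) \left(-9\right) + 324 = \left(6 + 4\right) \left(-9\right) + 324 = 10 \left(-9\right) + 324 = -90 + 324 = 234$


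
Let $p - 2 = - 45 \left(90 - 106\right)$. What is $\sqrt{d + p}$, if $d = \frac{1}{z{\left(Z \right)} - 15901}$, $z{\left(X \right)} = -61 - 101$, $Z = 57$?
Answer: $\frac{\sqrt{186290401555}}{16063} \approx 26.87$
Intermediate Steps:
$p = 722$ ($p = 2 - 45 \left(90 - 106\right) = 2 - -720 = 2 + 720 = 722$)
$z{\left(X \right)} = -162$
$d = - \frac{1}{16063}$ ($d = \frac{1}{-162 - 15901} = \frac{1}{-16063} = - \frac{1}{16063} \approx -6.2255 \cdot 10^{-5}$)
$\sqrt{d + p} = \sqrt{- \frac{1}{16063} + 722} = \sqrt{\frac{11597485}{16063}} = \frac{\sqrt{186290401555}}{16063}$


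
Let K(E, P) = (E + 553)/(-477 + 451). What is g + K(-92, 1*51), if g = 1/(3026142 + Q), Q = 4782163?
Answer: -3599628579/203015930 ≈ -17.731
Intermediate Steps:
K(E, P) = -553/26 - E/26 (K(E, P) = (553 + E)/(-26) = (553 + E)*(-1/26) = -553/26 - E/26)
g = 1/7808305 (g = 1/(3026142 + 4782163) = 1/7808305 ≈ 1.2807e-7)
g + K(-92, 1*51) = 1/7808305 + (-553/26 - 1/26*(-92)) = 1/7808305 + (-553/26 + 46/13) = 1/7808305 - 461/26 = -3599628579/203015930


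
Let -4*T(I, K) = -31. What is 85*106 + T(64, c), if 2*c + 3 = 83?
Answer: 36071/4 ≈ 9017.8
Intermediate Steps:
c = 40 (c = -3/2 + (½)*83 = -3/2 + 83/2 = 40)
T(I, K) = 31/4 (T(I, K) = -¼*(-31) = 31/4)
85*106 + T(64, c) = 85*106 + 31/4 = 9010 + 31/4 = 36071/4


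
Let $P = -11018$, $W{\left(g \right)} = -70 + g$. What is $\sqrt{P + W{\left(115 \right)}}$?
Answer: $i \sqrt{10973} \approx 104.75 i$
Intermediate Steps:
$\sqrt{P + W{\left(115 \right)}} = \sqrt{-11018 + \left(-70 + 115\right)} = \sqrt{-11018 + 45} = \sqrt{-10973} = i \sqrt{10973}$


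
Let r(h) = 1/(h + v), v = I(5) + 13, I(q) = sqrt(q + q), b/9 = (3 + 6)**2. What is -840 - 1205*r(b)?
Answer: -231679735/275277 + 1205*sqrt(10)/550554 ≈ -841.62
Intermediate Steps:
b = 729 (b = 9*(3 + 6)**2 = 9*9**2 = 9*81 = 729)
I(q) = sqrt(2)*sqrt(q) (I(q) = sqrt(2*q) = sqrt(2)*sqrt(q))
v = 13 + sqrt(10) (v = sqrt(2)*sqrt(5) + 13 = sqrt(10) + 13 = 13 + sqrt(10) ≈ 16.162)
r(h) = 1/(13 + h + sqrt(10)) (r(h) = 1/(h + (13 + sqrt(10))) = 1/(13 + h + sqrt(10)))
-840 - 1205*r(b) = -840 - 1205/(13 + 729 + sqrt(10)) = -840 - 1205/(742 + sqrt(10))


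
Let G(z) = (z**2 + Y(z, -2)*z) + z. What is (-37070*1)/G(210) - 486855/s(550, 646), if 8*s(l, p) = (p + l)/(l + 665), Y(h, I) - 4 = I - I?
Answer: -5341506398143/1349985 ≈ -3.9567e+6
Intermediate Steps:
Y(h, I) = 4 (Y(h, I) = 4 + (I - I) = 4 + 0 = 4)
s(l, p) = (l + p)/(8*(665 + l)) (s(l, p) = ((p + l)/(l + 665))/8 = ((l + p)/(665 + l))/8 = (l + p)/(8*(665 + l)))
G(z) = z**2 + 5*z (G(z) = (z**2 + 4*z) + z = z**2 + 5*z)
(-37070*1)/G(210) - 486855/s(550, 646) = (-37070*1)/((210*(5 + 210))) - 486855*8*(665 + 550)/(550 + 646) = -37070/(210*215) - 486855/((1/8)*1196/1215) = -37070/45150 - 486855/((1/8)*(1/1215)*1196) = -37070*1/45150 - 486855/299/2430 = -3707/4515 - 486855*2430/299 = -3707/4515 - 1183057650/299 = -5341506398143/1349985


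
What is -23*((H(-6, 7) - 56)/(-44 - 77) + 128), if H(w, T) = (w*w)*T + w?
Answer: -351854/121 ≈ -2907.9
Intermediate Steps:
H(w, T) = w + T*w² (H(w, T) = w²*T + w = T*w² + w = w + T*w²)
-23*((H(-6, 7) - 56)/(-44 - 77) + 128) = -23*((-6*(1 + 7*(-6)) - 56)/(-44 - 77) + 128) = -23*((-6*(1 - 42) - 56)/(-121) + 128) = -23*((-6*(-41) - 56)*(-1/121) + 128) = -23*((246 - 56)*(-1/121) + 128) = -23*(190*(-1/121) + 128) = -23*(-190/121 + 128) = -23*15298/121 = -351854/121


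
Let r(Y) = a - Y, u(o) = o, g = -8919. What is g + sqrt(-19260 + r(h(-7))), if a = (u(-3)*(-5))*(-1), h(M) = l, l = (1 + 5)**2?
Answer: -8919 + I*sqrt(19311) ≈ -8919.0 + 138.96*I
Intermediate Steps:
l = 36 (l = 6**2 = 36)
h(M) = 36
a = -15 (a = -3*(-5)*(-1) = 15*(-1) = -15)
r(Y) = -15 - Y
g + sqrt(-19260 + r(h(-7))) = -8919 + sqrt(-19260 + (-15 - 1*36)) = -8919 + sqrt(-19260 + (-15 - 36)) = -8919 + sqrt(-19260 - 51) = -8919 + sqrt(-19311) = -8919 + I*sqrt(19311)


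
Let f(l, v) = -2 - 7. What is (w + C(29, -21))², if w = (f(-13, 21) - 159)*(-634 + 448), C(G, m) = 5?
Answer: 976750009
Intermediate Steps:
f(l, v) = -9
w = 31248 (w = (-9 - 159)*(-634 + 448) = -168*(-186) = 31248)
(w + C(29, -21))² = (31248 + 5)² = 31253² = 976750009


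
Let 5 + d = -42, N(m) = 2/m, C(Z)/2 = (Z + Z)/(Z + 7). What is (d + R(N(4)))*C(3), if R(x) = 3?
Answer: -264/5 ≈ -52.800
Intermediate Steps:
C(Z) = 4*Z/(7 + Z) (C(Z) = 2*((Z + Z)/(Z + 7)) = 2*((2*Z)/(7 + Z)) = 2*(2*Z/(7 + Z)) = 4*Z/(7 + Z))
d = -47 (d = -5 - 42 = -47)
(d + R(N(4)))*C(3) = (-47 + 3)*(4*3/(7 + 3)) = -176*3/10 = -44*6/5 = -264/5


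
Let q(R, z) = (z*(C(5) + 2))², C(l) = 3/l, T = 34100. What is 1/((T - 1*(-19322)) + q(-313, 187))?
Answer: 25/7245311 ≈ 3.4505e-6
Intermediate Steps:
q(R, z) = 169*z²/25 (q(R, z) = (z*(3/5 + 2))² = (z*(3*(⅕) + 2))² = (z*(⅗ + 2))² = (z*(13/5))² = (13*z/5)² = 169*z²/25)
1/((T - 1*(-19322)) + q(-313, 187)) = 1/((34100 - 1*(-19322)) + (169/25)*187²) = 1/((34100 + 19322) + (169/25)*34969) = 1/(53422 + 5909761/25) = 1/(7245311/25) = 25/7245311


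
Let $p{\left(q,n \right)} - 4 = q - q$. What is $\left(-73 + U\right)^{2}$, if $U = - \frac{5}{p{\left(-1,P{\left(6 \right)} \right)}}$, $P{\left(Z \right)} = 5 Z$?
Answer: $\frac{88209}{16} \approx 5513.1$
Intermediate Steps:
$p{\left(q,n \right)} = 4$ ($p{\left(q,n \right)} = 4 + \left(q - q\right) = 4 + 0 = 4$)
$U = - \frac{5}{4} \approx -1.25$
$\left(-73 + U\right)^{2} = \left(-73 - \frac{5}{4}\right)^{2} = \left(- \frac{297}{4}\right)^{2} = \frac{88209}{16}$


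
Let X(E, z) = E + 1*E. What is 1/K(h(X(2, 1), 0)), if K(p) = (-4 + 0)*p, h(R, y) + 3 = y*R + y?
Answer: 1/12 ≈ 0.083333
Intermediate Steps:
X(E, z) = 2*E (X(E, z) = E + E = 2*E)
h(R, y) = -3 + y + R*y (h(R, y) = -3 + (y*R + y) = -3 + (R*y + y) = -3 + (y + R*y) = -3 + y + R*y)
K(p) = -4*p
1/K(h(X(2, 1), 0)) = 1/(-4*(-3 + 0 + (2*2)*0)) = 1/(-4*(-3 + 0 + 4*0)) = 1/(-4*(-3 + 0 + 0)) = 1/(-4*(-3)) = 1/12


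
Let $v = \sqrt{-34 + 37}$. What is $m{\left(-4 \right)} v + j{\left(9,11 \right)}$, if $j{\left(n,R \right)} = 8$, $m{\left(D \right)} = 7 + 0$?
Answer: $8 + 7 \sqrt{3} \approx 20.124$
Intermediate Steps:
$m{\left(D \right)} = 7$
$v = \sqrt{3} \approx 1.732$
$m{\left(-4 \right)} v + j{\left(9,11 \right)} = 7 \sqrt{3} + 8 = 8 + 7 \sqrt{3}$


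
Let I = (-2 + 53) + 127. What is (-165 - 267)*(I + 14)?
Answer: -82944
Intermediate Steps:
I = 178 (I = 51 + 127 = 178)
(-165 - 267)*(I + 14) = (-165 - 267)*(178 + 14) = -432*192 = -82944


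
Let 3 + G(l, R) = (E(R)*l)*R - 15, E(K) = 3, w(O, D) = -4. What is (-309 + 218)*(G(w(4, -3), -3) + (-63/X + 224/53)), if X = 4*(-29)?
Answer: -12738817/6148 ≈ -2072.0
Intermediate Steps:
X = -116
G(l, R) = -18 + 3*R*l (G(l, R) = -3 + ((3*l)*R - 15) = -3 + (3*R*l - 15) = -3 + (-15 + 3*R*l) = -18 + 3*R*l)
(-309 + 218)*(G(w(4, -3), -3) + (-63/X + 224/53)) = (-309 + 218)*((-18 + 3*(-3)*(-4)) + (-63/(-116) + 224/53)) = -91*((-18 + 36) + (-63*(-1/116) + 224*(1/53))) = -91*(18 + (63/116 + 224/53)) = -91*(18 + 29323/6148) = -91*139987/6148 = -12738817/6148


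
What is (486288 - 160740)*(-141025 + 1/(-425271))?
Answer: -6508121522680416/141757 ≈ -4.5910e+10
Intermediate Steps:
(486288 - 160740)*(-141025 + 1/(-425271)) = 325548*(-141025 - 1/425271) = 325548*(-59973842776/425271) = -6508121522680416/141757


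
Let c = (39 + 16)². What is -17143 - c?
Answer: -20168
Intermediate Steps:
c = 3025 (c = 55² = 3025)
-17143 - c = -17143 - 1*3025 = -17143 - 3025 = -20168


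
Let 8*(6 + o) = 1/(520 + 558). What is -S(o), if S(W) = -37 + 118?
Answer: -81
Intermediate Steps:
o = -51743/8624 (o = -6 + 1/(8*(520 + 558)) = -6 + (⅛)/1078 = -6 + (⅛)*(1/1078) = -6 + 1/8624 = -51743/8624 ≈ -5.9999)
S(W) = 81
-S(o) = -1*81 = -81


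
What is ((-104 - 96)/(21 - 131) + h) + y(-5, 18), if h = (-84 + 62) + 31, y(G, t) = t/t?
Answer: 130/11 ≈ 11.818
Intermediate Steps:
y(G, t) = 1
h = 9 (h = -22 + 31 = 9)
((-104 - 96)/(21 - 131) + h) + y(-5, 18) = ((-104 - 96)/(21 - 131) + 9) + 1 = (-200/(-110) + 9) + 1 = (-200*(-1/110) + 9) + 1 = (20/11 + 9) + 1 = 119/11 + 1 = 130/11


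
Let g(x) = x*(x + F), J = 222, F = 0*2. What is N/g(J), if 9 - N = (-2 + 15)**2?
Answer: -40/12321 ≈ -0.0032465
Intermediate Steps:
F = 0
N = -160 (N = 9 - (-2 + 15)**2 = 9 - 1*13**2 = 9 - 1*169 = 9 - 169 = -160)
g(x) = x**2 (g(x) = x*(x + 0) = x*x = x**2)
N/g(J) = -160/(222**2) = -160/49284 = -160*1/49284 = -40/12321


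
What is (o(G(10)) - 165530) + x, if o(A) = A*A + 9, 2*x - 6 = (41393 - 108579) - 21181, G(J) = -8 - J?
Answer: -418755/2 ≈ -2.0938e+5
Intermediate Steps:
x = -88361/2 (x = 3 + ((41393 - 108579) - 21181)/2 = 3 + (-67186 - 21181)/2 = 3 + (½)*(-88367) = 3 - 88367/2 = -88361/2 ≈ -44181.)
o(A) = 9 + A² (o(A) = A² + 9 = 9 + A²)
(o(G(10)) - 165530) + x = ((9 + (-8 - 1*10)²) - 165530) - 88361/2 = ((9 + (-8 - 10)²) - 165530) - 88361/2 = ((9 + (-18)²) - 165530) - 88361/2 = ((9 + 324) - 165530) - 88361/2 = (333 - 165530) - 88361/2 = -165197 - 88361/2 = -418755/2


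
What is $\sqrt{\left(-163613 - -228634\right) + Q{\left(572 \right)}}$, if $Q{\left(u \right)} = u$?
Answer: $\sqrt{65593} \approx 256.11$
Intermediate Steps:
$\sqrt{\left(-163613 - -228634\right) + Q{\left(572 \right)}} = \sqrt{\left(-163613 - -228634\right) + 572} = \sqrt{\left(-163613 + 228634\right) + 572} = \sqrt{65021 + 572} = \sqrt{65593}$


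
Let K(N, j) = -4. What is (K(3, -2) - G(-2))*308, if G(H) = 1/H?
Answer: -1078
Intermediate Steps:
(K(3, -2) - G(-2))*308 = (-4 - 1/(-2))*308 = (-4 - 1*(-½))*308 = (-4 + ½)*308 = -7/2*308 = -1078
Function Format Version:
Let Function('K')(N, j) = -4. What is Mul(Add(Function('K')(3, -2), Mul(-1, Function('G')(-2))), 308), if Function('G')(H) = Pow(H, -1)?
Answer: -1078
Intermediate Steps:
Mul(Add(Function('K')(3, -2), Mul(-1, Function('G')(-2))), 308) = Mul(Add(-4, Mul(-1, Pow(-2, -1))), 308) = Mul(Add(-4, Mul(-1, Rational(-1, 2))), 308) = Mul(Add(-4, Rational(1, 2)), 308) = Mul(Rational(-7, 2), 308) = -1078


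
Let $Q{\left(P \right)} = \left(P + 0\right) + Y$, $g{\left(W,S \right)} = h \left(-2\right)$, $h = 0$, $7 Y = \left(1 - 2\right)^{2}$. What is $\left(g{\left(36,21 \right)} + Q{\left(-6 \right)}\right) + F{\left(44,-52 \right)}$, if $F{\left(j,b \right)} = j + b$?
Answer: $- \frac{97}{7} \approx -13.857$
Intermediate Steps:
$Y = \frac{1}{7}$ ($Y = \frac{\left(1 - 2\right)^{2}}{7} = \frac{\left(-1\right)^{2}}{7} = \frac{1}{7} \cdot 1 = \frac{1}{7} \approx 0.14286$)
$F{\left(j,b \right)} = b + j$
$g{\left(W,S \right)} = 0$ ($g{\left(W,S \right)} = 0 \left(-2\right) = 0$)
$Q{\left(P \right)} = \frac{1}{7} + P$ ($Q{\left(P \right)} = \left(P + 0\right) + \frac{1}{7} = P + \frac{1}{7} = \frac{1}{7} + P$)
$\left(g{\left(36,21 \right)} + Q{\left(-6 \right)}\right) + F{\left(44,-52 \right)} = \left(0 + \left(\frac{1}{7} - 6\right)\right) + \left(-52 + 44\right) = \left(0 - \frac{41}{7}\right) - 8 = - \frac{41}{7} - 8 = - \frac{97}{7}$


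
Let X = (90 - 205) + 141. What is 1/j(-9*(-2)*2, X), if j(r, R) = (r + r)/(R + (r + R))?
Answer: 11/9 ≈ 1.2222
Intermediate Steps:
X = 26 (X = -115 + 141 = 26)
j(r, R) = 2*r/(r + 2*R) (j(r, R) = (2*r)/(R + (R + r)) = (2*r)/(r + 2*R) = 2*r/(r + 2*R))
1/j(-9*(-2)*2, X) = 1/(2*(-9*(-2)*2)/(-9*(-2)*2 + 2*26)) = 1/(2*(18*2)/(18*2 + 52)) = 1/(2*36/(36 + 52)) = 1/(2*36/88) = 1/(2*36*(1/88)) = 1/(9/11) = 11/9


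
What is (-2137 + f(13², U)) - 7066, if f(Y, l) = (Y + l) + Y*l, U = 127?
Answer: 12556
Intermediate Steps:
f(Y, l) = Y + l + Y*l
(-2137 + f(13², U)) - 7066 = (-2137 + (13² + 127 + 13²*127)) - 7066 = (-2137 + (169 + 127 + 169*127)) - 7066 = (-2137 + (169 + 127 + 21463)) - 7066 = (-2137 + 21759) - 7066 = 19622 - 7066 = 12556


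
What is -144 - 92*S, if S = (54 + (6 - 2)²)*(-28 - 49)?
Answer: 495736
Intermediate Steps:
S = -5390 (S = (54 + 4²)*(-77) = (54 + 16)*(-77) = 70*(-77) = -5390)
-144 - 92*S = -144 - 92*(-5390) = -144 + 495880 = 495736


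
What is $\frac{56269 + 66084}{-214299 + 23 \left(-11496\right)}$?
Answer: $- \frac{122353}{478707} \approx -0.25559$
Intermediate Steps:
$\frac{56269 + 66084}{-214299 + 23 \left(-11496\right)} = \frac{122353}{-214299 - 264408} = \frac{122353}{-478707} = 122353 \left(- \frac{1}{478707}\right) = - \frac{122353}{478707}$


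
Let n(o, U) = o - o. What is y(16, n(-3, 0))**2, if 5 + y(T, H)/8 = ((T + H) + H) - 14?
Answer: 576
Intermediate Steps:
n(o, U) = 0
y(T, H) = -152 + 8*T + 16*H (y(T, H) = -40 + 8*(((T + H) + H) - 14) = -40 + 8*(((H + T) + H) - 14) = -40 + 8*((T + 2*H) - 14) = -40 + 8*(-14 + T + 2*H) = -40 + (-112 + 8*T + 16*H) = -152 + 8*T + 16*H)
y(16, n(-3, 0))**2 = (-152 + 8*16 + 16*0)**2 = (-152 + 128 + 0)**2 = (-24)**2 = 576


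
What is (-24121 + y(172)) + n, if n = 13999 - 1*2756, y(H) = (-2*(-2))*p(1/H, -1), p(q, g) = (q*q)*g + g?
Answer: -95275273/7396 ≈ -12882.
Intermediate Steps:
p(q, g) = g + g*q**2 (p(q, g) = q**2*g + g = g*q**2 + g = g + g*q**2)
y(H) = -4 - 4/H**2 (y(H) = (-2*(-2))*(-(1 + (1/H)**2)) = 4*(-(1 + (1/H)**2)) = 4*(-(1 + H**(-2))) = 4*(-1 - 1/H**2) = -4 - 4/H**2)
n = 11243 (n = 13999 - 2756 = 11243)
(-24121 + y(172)) + n = (-24121 + (-4 - 4/172**2)) + 11243 = (-24121 + (-4 - 4*1/29584)) + 11243 = (-24121 + (-4 - 1/7396)) + 11243 = (-24121 - 29585/7396) + 11243 = -178428501/7396 + 11243 = -95275273/7396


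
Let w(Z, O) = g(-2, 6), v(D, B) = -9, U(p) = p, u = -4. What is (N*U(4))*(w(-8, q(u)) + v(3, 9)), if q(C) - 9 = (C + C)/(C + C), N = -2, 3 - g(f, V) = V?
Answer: 96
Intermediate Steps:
g(f, V) = 3 - V
q(C) = 10 (q(C) = 9 + (C + C)/(C + C) = 9 + (2*C)/((2*C)) = 9 + (2*C)*(1/(2*C)) = 9 + 1 = 10)
w(Z, O) = -3 (w(Z, O) = 3 - 1*6 = 3 - 6 = -3)
(N*U(4))*(w(-8, q(u)) + v(3, 9)) = (-2*4)*(-3 - 9) = -8*(-12) = 96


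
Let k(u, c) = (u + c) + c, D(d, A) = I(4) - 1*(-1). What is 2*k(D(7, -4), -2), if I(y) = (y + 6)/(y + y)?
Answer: -7/2 ≈ -3.5000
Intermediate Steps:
I(y) = (6 + y)/(2*y) (I(y) = (6 + y)/((2*y)) = (6 + y)*(1/(2*y)) = (6 + y)/(2*y))
D(d, A) = 9/4 (D(d, A) = (1/2)*(6 + 4)/4 - 1*(-1) = (1/2)*(1/4)*10 + 1 = 5/4 + 1 = 9/4)
k(u, c) = u + 2*c (k(u, c) = (c + u) + c = u + 2*c)
2*k(D(7, -4), -2) = 2*(9/4 + 2*(-2)) = 2*(9/4 - 4) = 2*(-7/4) = -7/2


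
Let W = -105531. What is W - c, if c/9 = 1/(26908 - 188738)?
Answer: -17078081721/161830 ≈ -1.0553e+5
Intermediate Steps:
c = -9/161830 (c = 9/(26908 - 188738) = 9/(-161830) = 9*(-1/161830) = -9/161830 ≈ -5.5614e-5)
W - c = -105531 - 1*(-9/161830) = -105531 + 9/161830 = -17078081721/161830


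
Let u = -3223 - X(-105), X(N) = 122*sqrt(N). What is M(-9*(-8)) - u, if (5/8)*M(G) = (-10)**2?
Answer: 3383 + 122*I*sqrt(105) ≈ 3383.0 + 1250.1*I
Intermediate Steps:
M(G) = 160 (M(G) = (8/5)*(-10)**2 = (8/5)*100 = 160)
u = -3223 - 122*I*sqrt(105) (u = -3223 - 122*sqrt(-105) = -3223 - 122*I*sqrt(105) ≈ -3223.0 - 1250.1*I)
M(-9*(-8)) - u = 160 - (-3223 - 122*I*sqrt(105)) = 160 + (3223 + 122*I*sqrt(105)) = 3383 + 122*I*sqrt(105)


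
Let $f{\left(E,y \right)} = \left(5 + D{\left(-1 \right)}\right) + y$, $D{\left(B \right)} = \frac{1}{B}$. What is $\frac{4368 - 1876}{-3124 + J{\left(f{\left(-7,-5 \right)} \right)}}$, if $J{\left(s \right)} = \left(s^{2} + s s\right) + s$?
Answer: $- \frac{2492}{3123} \approx -0.79795$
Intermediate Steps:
$f{\left(E,y \right)} = 4 + y$ ($f{\left(E,y \right)} = \left(5 + \frac{1}{-1}\right) + y = \left(5 - 1\right) + y = 4 + y$)
$J{\left(s \right)} = s + 2 s^{2}$ ($J{\left(s \right)} = \left(s^{2} + s^{2}\right) + s = 2 s^{2} + s = s + 2 s^{2}$)
$\frac{4368 - 1876}{-3124 + J{\left(f{\left(-7,-5 \right)} \right)}} = \frac{4368 - 1876}{-3124 + \left(4 - 5\right) \left(1 + 2 \left(4 - 5\right)\right)} = \frac{2492}{-3124 - \left(1 + 2 \left(-1\right)\right)} = \frac{2492}{-3124 - \left(1 - 2\right)} = \frac{2492}{-3124 - -1} = \frac{2492}{-3124 + 1} = \frac{2492}{-3123} = 2492 \left(- \frac{1}{3123}\right) = - \frac{2492}{3123}$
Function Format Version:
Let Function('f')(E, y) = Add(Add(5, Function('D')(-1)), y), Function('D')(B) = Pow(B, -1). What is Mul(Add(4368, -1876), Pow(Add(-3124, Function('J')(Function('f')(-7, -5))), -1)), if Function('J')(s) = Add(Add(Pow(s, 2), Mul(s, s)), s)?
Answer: Rational(-2492, 3123) ≈ -0.79795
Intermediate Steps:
Function('f')(E, y) = Add(4, y) (Function('f')(E, y) = Add(Add(5, Pow(-1, -1)), y) = Add(Add(5, -1), y) = Add(4, y))
Function('J')(s) = Add(s, Mul(2, Pow(s, 2))) (Function('J')(s) = Add(Add(Pow(s, 2), Pow(s, 2)), s) = Add(Mul(2, Pow(s, 2)), s) = Add(s, Mul(2, Pow(s, 2))))
Mul(Add(4368, -1876), Pow(Add(-3124, Function('J')(Function('f')(-7, -5))), -1)) = Mul(Add(4368, -1876), Pow(Add(-3124, Mul(Add(4, -5), Add(1, Mul(2, Add(4, -5))))), -1)) = Mul(2492, Pow(Add(-3124, Mul(-1, Add(1, Mul(2, -1)))), -1)) = Mul(2492, Pow(Add(-3124, Mul(-1, Add(1, -2))), -1)) = Mul(2492, Pow(Add(-3124, Mul(-1, -1)), -1)) = Mul(2492, Pow(Add(-3124, 1), -1)) = Mul(2492, Pow(-3123, -1)) = Mul(2492, Rational(-1, 3123)) = Rational(-2492, 3123)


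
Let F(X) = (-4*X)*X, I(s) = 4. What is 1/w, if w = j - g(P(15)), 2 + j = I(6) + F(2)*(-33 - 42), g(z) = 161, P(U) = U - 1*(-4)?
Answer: 1/1041 ≈ 0.00096061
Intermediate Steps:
P(U) = 4 + U (P(U) = U + 4 = 4 + U)
F(X) = -4*X**2
j = 1202 (j = -2 + (4 + (-4*2**2)*(-33 - 42)) = -2 + (4 - 4*4*(-75)) = -2 + (4 - 16*(-75)) = -2 + (4 + 1200) = -2 + 1204 = 1202)
w = 1041 (w = 1202 - 1*161 = 1202 - 161 = 1041)
1/w = 1/1041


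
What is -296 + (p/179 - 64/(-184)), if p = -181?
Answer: -1221363/4117 ≈ -296.66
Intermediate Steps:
-296 + (p/179 - 64/(-184)) = -296 + (-181/179 - 64/(-184)) = -296 + (-181*1/179 - 64*(-1/184)) = -296 + (-181/179 + 8/23) = -296 - 2731/4117 = -1221363/4117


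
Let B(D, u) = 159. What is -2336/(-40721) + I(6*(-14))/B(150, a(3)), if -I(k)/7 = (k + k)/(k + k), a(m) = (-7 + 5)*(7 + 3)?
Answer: 86377/6474639 ≈ 0.013341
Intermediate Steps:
a(m) = -20 (a(m) = -2*10 = -20)
I(k) = -7 (I(k) = -7*(k + k)/(k + k) = -7*2*k/(2*k) = -7*2*k*1/(2*k) = -7*1 = -7)
-2336/(-40721) + I(6*(-14))/B(150, a(3)) = -2336/(-40721) - 7/159 = -2336*(-1/40721) - 7*1/159 = 2336/40721 - 7/159 = 86377/6474639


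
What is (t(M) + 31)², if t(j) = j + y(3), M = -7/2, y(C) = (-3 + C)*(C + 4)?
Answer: 3025/4 ≈ 756.25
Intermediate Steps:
y(C) = (-3 + C)*(4 + C)
M = -7/2 (M = -7*½ = -7/2 ≈ -3.5000)
t(j) = j (t(j) = j + (-12 + 3 + 3²) = j + (-12 + 3 + 9) = j + 0 = j)
(t(M) + 31)² = (-7/2 + 31)² = (55/2)² = 3025/4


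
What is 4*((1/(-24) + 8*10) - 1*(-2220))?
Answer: 55199/6 ≈ 9199.8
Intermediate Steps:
4*((1/(-24) + 8*10) - 1*(-2220)) = 4*((-1/24 + 80) + 2220) = 4*(1919/24 + 2220) = 4*(55199/24) = 55199/6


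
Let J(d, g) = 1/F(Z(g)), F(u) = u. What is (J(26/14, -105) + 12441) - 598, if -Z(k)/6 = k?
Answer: 7461091/630 ≈ 11843.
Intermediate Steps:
Z(k) = -6*k
J(d, g) = -1/(6*g) (J(d, g) = 1/(-6*g) = -1/(6*g))
(J(26/14, -105) + 12441) - 598 = (-1/6/(-105) + 12441) - 598 = (-1/6*(-1/105) + 12441) - 598 = (1/630 + 12441) - 598 = 7837831/630 - 598 = 7461091/630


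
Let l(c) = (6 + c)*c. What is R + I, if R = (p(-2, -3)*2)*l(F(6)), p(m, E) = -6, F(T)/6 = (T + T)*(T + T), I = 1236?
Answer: -9018924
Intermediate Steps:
F(T) = 24*T² (F(T) = 6*((T + T)*(T + T)) = 6*((2*T)*(2*T)) = 6*(4*T²) = 24*T²)
l(c) = c*(6 + c)
R = -9020160 (R = (-6*2)*((24*6²)*(6 + 24*6²)) = -12*24*36*(6 + 24*36) = -10368*(6 + 864) = -10368*870 = -12*751680 = -9020160)
R + I = -9020160 + 1236 = -9018924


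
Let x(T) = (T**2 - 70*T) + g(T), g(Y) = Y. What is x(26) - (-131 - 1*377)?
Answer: -610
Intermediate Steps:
x(T) = T**2 - 69*T (x(T) = (T**2 - 70*T) + T = T**2 - 69*T)
x(26) - (-131 - 1*377) = 26*(-69 + 26) - (-131 - 1*377) = 26*(-43) - (-131 - 377) = -1118 - 1*(-508) = -1118 + 508 = -610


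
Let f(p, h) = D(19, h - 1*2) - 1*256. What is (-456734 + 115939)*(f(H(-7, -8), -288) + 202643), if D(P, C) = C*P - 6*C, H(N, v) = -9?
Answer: -67687680515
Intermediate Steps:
D(P, C) = -6*C + C*P
f(p, h) = -282 + 13*h (f(p, h) = (h - 1*2)*(-6 + 19) - 1*256 = (h - 2)*13 - 256 = (-2 + h)*13 - 256 = (-26 + 13*h) - 256 = -282 + 13*h)
(-456734 + 115939)*(f(H(-7, -8), -288) + 202643) = (-456734 + 115939)*((-282 + 13*(-288)) + 202643) = -340795*((-282 - 3744) + 202643) = -340795*(-4026 + 202643) = -340795*198617 = -67687680515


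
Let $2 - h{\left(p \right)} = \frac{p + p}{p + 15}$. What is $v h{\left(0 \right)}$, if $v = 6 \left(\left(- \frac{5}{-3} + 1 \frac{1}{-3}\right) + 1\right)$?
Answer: $28$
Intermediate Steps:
$h{\left(p \right)} = 2 - \frac{2 p}{15 + p}$ ($h{\left(p \right)} = 2 - \frac{p + p}{p + 15} = 2 - \frac{2 p}{15 + p}$)
$v = 14$ ($v = 6 \left(\left(\left(-5\right) \left(- \frac{1}{3}\right) + 1 \left(- \frac{1}{3}\right)\right) + 1\right) = 6 \left(\left(\frac{5}{3} - \frac{1}{3}\right) + 1\right) = 6 \left(\frac{4}{3} + 1\right) = 6 \cdot \frac{7}{3} = 14$)
$v h{\left(0 \right)} = 14 \frac{30}{15 + 0} = 14 \cdot \frac{30}{15} = 14 \cdot 30 \cdot \frac{1}{15} = 14 \cdot 2 = 28$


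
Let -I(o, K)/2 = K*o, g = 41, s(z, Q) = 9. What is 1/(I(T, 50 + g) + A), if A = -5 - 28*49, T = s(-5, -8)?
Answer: -1/3015 ≈ -0.00033167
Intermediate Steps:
T = 9
A = -1377 (A = -5 - 1372 = -1377)
I(o, K) = -2*K*o
1/(I(T, 50 + g) + A) = 1/(-2*(50 + 41)*9 - 1377) = 1/(-2*91*9 - 1377) = 1/(-1638 - 1377) = 1/(-3015) = -1/3015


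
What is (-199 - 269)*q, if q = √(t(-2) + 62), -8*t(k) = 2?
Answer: -234*√247 ≈ -3677.6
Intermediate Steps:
t(k) = -¼ (t(k) = -⅛*2 = -¼)
q = √247/2 (q = √(-¼ + 62) = √(247/4) = √247/2 ≈ 7.8581)
(-199 - 269)*q = (-199 - 269)*(√247/2) = -234*√247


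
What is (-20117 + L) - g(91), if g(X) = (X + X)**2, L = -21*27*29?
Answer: -69684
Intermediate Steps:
L = -16443 (L = -567*29 = -16443)
g(X) = 4*X**2 (g(X) = (2*X)**2 = 4*X**2)
(-20117 + L) - g(91) = (-20117 - 16443) - 4*91**2 = -36560 - 4*8281 = -36560 - 1*33124 = -36560 - 33124 = -69684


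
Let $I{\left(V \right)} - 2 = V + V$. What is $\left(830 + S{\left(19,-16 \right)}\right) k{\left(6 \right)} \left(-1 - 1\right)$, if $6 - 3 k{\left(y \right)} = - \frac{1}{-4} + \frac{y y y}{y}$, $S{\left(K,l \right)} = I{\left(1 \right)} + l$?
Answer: $\frac{49489}{3} \approx 16496.0$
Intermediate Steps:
$I{\left(V \right)} = 2 + 2 V$ ($I{\left(V \right)} = 2 + \left(V + V\right) = 2 + 2 V$)
$S{\left(K,l \right)} = 4 + l$ ($S{\left(K,l \right)} = \left(2 + 2 \cdot 1\right) + l = \left(2 + 2\right) + l = 4 + l$)
$k{\left(y \right)} = \frac{23}{12} - \frac{y^{2}}{3}$ ($k{\left(y \right)} = 2 - \frac{- \frac{1}{-4} + \frac{y y y}{y}}{3} = 2 - \frac{\left(-1\right) \left(- \frac{1}{4}\right) + \frac{y^{2} y}{y}}{3} = 2 - \frac{\frac{1}{4} + \frac{y^{3}}{y}}{3} = 2 - \frac{\frac{1}{4} + y^{2}}{3} = 2 - \left(\frac{1}{12} + \frac{y^{2}}{3}\right) = \frac{23}{12} - \frac{y^{2}}{3}$)
$\left(830 + S{\left(19,-16 \right)}\right) k{\left(6 \right)} \left(-1 - 1\right) = \left(830 + \left(4 - 16\right)\right) \left(\frac{23}{12} - \frac{6^{2}}{3}\right) \left(-1 - 1\right) = \left(830 - 12\right) \left(\frac{23}{12} - 12\right) \left(-2\right) = 818 \left(\frac{23}{12} - 12\right) \left(-2\right) = 818 \left(\left(- \frac{121}{12}\right) \left(-2\right)\right) = 818 \cdot \frac{121}{6} = \frac{49489}{3}$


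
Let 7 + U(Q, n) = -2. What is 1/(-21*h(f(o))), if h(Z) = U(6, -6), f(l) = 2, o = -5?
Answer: 1/189 ≈ 0.0052910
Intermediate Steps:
U(Q, n) = -9 (U(Q, n) = -7 - 2 = -9)
h(Z) = -9
1/(-21*h(f(o))) = 1/(-21*(-9)) = 1/189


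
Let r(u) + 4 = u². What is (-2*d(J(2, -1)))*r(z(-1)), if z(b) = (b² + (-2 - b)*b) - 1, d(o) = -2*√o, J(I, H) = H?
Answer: -12*I ≈ -12.0*I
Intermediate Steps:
z(b) = -1 + b² + b*(-2 - b) (z(b) = (b² + b*(-2 - b)) - 1 = -1 + b² + b*(-2 - b))
r(u) = -4 + u²
(-2*d(J(2, -1)))*r(z(-1)) = (-(-4)*√(-1))*(-4 + (-1 - 2*(-1))²) = (-(-4)*I)*(-4 + (-1 + 2)²) = (4*I)*(-4 + 1²) = (4*I)*(-4 + 1) = (4*I)*(-3) = -12*I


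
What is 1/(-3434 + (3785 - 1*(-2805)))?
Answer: 1/3156 ≈ 0.00031686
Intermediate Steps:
1/(-3434 + (3785 - 1*(-2805))) = 1/(-3434 + (3785 + 2805)) = 1/(-3434 + 6590) = 1/3156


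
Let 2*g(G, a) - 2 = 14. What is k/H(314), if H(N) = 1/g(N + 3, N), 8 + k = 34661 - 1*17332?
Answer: 138568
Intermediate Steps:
g(G, a) = 8 (g(G, a) = 1 + (1/2)*14 = 1 + 7 = 8)
k = 17321 (k = -8 + (34661 - 1*17332) = -8 + (34661 - 17332) = -8 + 17329 = 17321)
H(N) = 1/8
k/H(314) = 17321/(1/8) = 17321*8 = 138568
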